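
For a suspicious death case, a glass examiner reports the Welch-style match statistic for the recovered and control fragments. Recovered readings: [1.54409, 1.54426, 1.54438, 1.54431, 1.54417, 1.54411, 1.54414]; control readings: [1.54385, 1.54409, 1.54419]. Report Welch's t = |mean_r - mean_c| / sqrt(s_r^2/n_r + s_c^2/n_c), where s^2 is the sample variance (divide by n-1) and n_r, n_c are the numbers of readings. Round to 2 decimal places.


Welch's t-criterion for glass RI comparison:
Recovered mean = sum / n_r = 10.80946 / 7 = 1.5442086
Control mean = sum / n_c = 4.63213 / 3 = 1.5440433
Recovered sample variance s_r^2 = 1.20476e-08
Control sample variance s_c^2 = 3.05333e-08
Welch SE (unpooled) = sqrt(s_r^2/n_r + s_c^2/n_c) = sqrt(1.72109e-09 + 1.01778e-08) = sqrt(1.18989e-08) = 0.000109082
|mean_r - mean_c| = 0.000165238
t = 0.000165238 / 0.000109082 = 1.51

1.51


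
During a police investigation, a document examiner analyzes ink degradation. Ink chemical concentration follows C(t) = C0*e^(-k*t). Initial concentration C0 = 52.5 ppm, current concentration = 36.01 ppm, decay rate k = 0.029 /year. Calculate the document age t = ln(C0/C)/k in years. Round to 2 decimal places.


Document age estimation:
C0/C = 52.5 / 36.01 = 1.457928
ln(C0/C) = 0.377016
t = 0.377016 / 0.029 = 13.00 years

13.00


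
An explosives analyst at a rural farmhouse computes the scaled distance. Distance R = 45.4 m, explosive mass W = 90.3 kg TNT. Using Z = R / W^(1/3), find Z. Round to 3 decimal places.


Scaled distance calculation:
W^(1/3) = 90.3^(1/3) = 4.486379
Z = R / W^(1/3) = 45.4 / 4.486379
Z = 10.120 m/kg^(1/3)

10.120


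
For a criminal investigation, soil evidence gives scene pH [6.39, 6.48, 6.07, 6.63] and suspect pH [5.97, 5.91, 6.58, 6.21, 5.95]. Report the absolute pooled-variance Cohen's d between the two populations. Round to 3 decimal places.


Pooled-variance Cohen's d for soil pH comparison:
Scene mean = 25.57 / 4 = 6.3925
Suspect mean = 30.62 / 5 = 6.124
Scene sample variance s_s^2 = 0.056025
Suspect sample variance s_c^2 = 0.07878
Pooled variance = ((n_s-1)*s_s^2 + (n_c-1)*s_c^2) / (n_s + n_c - 2) = 0.069028
Pooled SD = sqrt(0.069028) = 0.262732
Mean difference = 0.2685
|d| = |0.2685| / 0.262732 = 1.022

1.022


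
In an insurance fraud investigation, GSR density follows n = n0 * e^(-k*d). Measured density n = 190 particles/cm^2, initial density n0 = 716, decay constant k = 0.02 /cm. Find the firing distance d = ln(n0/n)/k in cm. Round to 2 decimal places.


GSR distance calculation:
n0/n = 716 / 190 = 3.768421
ln(n0/n) = 1.326656
d = 1.326656 / 0.02 = 66.33 cm

66.33


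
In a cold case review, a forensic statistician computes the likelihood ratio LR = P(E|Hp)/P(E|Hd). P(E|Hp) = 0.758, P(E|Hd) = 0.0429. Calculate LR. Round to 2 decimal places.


Likelihood ratio calculation:
LR = P(E|Hp) / P(E|Hd)
LR = 0.758 / 0.0429
LR = 17.67

17.67


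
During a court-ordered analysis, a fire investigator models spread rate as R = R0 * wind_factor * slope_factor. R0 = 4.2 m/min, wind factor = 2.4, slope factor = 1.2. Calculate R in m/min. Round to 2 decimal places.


Fire spread rate calculation:
R = R0 * wind_factor * slope_factor
= 4.2 * 2.4 * 1.2
= 10.08 * 1.2
= 12.10 m/min

12.10


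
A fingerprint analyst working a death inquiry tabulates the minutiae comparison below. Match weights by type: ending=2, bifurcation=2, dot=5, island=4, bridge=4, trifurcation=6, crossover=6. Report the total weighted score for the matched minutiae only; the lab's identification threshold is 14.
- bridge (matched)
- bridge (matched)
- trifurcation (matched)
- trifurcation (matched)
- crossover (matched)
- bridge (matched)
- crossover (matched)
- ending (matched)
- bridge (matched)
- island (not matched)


Weighted minutiae match score:
  bridge: matched, +4 (running total 4)
  bridge: matched, +4 (running total 8)
  trifurcation: matched, +6 (running total 14)
  trifurcation: matched, +6 (running total 20)
  crossover: matched, +6 (running total 26)
  bridge: matched, +4 (running total 30)
  crossover: matched, +6 (running total 36)
  ending: matched, +2 (running total 38)
  bridge: matched, +4 (running total 42)
  island: not matched, +0
Total score = 42
Threshold = 14; verdict = identification

42


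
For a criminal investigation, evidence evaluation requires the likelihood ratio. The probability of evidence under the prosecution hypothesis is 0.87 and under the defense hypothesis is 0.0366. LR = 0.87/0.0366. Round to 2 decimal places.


Likelihood ratio calculation:
LR = P(E|Hp) / P(E|Hd)
LR = 0.87 / 0.0366
LR = 23.77

23.77


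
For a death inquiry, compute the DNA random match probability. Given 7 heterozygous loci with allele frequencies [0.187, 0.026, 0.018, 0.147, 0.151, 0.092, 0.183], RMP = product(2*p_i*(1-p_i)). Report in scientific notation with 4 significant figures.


Computing RMP for 7 loci:
Locus 1: 2 * 0.187 * 0.813 = 0.304062
Locus 2: 2 * 0.026 * 0.974 = 0.050648
Locus 3: 2 * 0.018 * 0.982 = 0.035352
Locus 4: 2 * 0.147 * 0.853 = 0.250782
Locus 5: 2 * 0.151 * 0.849 = 0.256398
Locus 6: 2 * 0.092 * 0.908 = 0.167072
Locus 7: 2 * 0.183 * 0.817 = 0.299022
RMP = 1.749e-06

1.749e-06


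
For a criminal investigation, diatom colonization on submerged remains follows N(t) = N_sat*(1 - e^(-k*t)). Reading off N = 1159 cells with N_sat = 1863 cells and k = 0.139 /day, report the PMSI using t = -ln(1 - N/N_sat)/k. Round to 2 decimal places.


PMSI from diatom colonization curve:
N / N_sat = 1159 / 1863 = 0.622115
1 - N/N_sat = 0.377885
ln(1 - N/N_sat) = -0.973165
t = -ln(1 - N/N_sat) / k = -(-0.973165) / 0.139 = 7.00 days

7.00


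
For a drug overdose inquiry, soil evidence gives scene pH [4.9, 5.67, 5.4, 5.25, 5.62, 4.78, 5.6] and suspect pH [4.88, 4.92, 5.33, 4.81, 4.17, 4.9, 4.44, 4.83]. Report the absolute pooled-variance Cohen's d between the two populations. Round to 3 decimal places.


Pooled-variance Cohen's d for soil pH comparison:
Scene mean = 37.22 / 7 = 5.317143
Suspect mean = 38.28 / 8 = 4.785
Scene sample variance s_s^2 = 0.128357
Suspect sample variance s_c^2 = 0.119629
Pooled variance = ((n_s-1)*s_s^2 + (n_c-1)*s_c^2) / (n_s + n_c - 2) = 0.123657
Pooled SD = sqrt(0.123657) = 0.351649
Mean difference = 0.532143
|d| = |0.532143| / 0.351649 = 1.513

1.513


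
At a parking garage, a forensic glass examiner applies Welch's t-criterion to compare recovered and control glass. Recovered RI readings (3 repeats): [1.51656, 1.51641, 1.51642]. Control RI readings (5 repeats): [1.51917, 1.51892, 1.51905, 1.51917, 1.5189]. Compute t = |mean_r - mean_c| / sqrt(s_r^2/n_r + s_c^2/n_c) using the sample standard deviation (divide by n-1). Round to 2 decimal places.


Welch's t-criterion for glass RI comparison:
Recovered mean = sum / n_r = 4.54939 / 3 = 1.5164633
Control mean = sum / n_c = 7.59521 / 5 = 1.519042
Recovered sample variance s_r^2 = 7.03333e-09
Control sample variance s_c^2 = 1.697e-08
Welch SE (unpooled) = sqrt(s_r^2/n_r + s_c^2/n_c) = sqrt(2.34444e-09 + 3.394e-09) = sqrt(5.73844e-09) = 7.57525e-05
|mean_r - mean_c| = 0.00257867
t = 0.00257867 / 7.57525e-05 = 34.04

34.04


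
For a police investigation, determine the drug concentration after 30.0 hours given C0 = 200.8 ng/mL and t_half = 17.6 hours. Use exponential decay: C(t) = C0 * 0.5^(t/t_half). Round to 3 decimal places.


Drug concentration decay:
Number of half-lives = t / t_half = 30.0 / 17.6 = 1.704545
Decay factor = 0.5^1.704545 = 0.30681799
C(t) = 200.8 * 0.30681799 = 61.609 ng/mL

61.609


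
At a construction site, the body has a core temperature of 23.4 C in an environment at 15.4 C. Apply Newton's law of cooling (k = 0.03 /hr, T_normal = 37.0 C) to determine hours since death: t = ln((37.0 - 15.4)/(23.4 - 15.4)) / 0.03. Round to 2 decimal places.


Using Newton's law of cooling:
t = ln((T_normal - T_ambient) / (T_body - T_ambient)) / k
T_normal - T_ambient = 21.6
T_body - T_ambient = 8.0
Ratio = 2.7
ln(ratio) = 0.993252
t = 0.993252 / 0.03 = 33.11 hours

33.11


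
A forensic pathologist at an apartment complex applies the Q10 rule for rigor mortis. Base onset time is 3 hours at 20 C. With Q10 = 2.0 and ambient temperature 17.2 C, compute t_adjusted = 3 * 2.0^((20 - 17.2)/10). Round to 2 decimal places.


Rigor mortis time adjustment:
Exponent = (T_ref - T_actual) / 10 = (20 - 17.2) / 10 = 0.28
Q10 factor = 2.0^0.28 = 1.21419
t_adjusted = 3 * 1.21419 = 3.64 hours

3.64


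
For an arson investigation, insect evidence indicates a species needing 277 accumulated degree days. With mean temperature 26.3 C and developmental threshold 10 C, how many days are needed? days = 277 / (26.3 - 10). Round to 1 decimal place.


Insect development time:
Effective temperature = avg_temp - T_base = 26.3 - 10 = 16.3 C
Days = ADD / effective_temp = 277 / 16.3 = 17.0 days

17.0


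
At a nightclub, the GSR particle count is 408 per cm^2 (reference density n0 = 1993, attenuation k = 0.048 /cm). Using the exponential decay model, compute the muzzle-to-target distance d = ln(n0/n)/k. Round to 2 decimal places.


GSR distance calculation:
n0/n = 1993 / 408 = 4.884804
ln(n0/n) = 1.586129
d = 1.586129 / 0.048 = 33.04 cm

33.04


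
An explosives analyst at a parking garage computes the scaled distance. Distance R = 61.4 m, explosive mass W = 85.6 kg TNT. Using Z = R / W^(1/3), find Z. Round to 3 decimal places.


Scaled distance calculation:
W^(1/3) = 85.6^(1/3) = 4.407151
Z = R / W^(1/3) = 61.4 / 4.407151
Z = 13.932 m/kg^(1/3)

13.932


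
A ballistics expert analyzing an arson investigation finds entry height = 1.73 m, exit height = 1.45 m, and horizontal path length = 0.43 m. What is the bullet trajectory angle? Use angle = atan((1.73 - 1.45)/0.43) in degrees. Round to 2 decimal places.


Bullet trajectory angle:
Height difference = 1.73 - 1.45 = 0.28 m
angle = atan(0.28 / 0.43)
angle = atan(0.651163)
angle = 33.07 degrees

33.07


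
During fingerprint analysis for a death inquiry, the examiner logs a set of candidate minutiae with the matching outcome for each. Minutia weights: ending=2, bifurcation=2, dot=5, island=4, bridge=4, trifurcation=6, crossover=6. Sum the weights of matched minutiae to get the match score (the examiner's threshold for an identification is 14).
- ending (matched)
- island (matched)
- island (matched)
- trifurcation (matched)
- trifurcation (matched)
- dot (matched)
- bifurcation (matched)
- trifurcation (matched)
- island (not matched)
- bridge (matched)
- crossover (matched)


Weighted minutiae match score:
  ending: matched, +2 (running total 2)
  island: matched, +4 (running total 6)
  island: matched, +4 (running total 10)
  trifurcation: matched, +6 (running total 16)
  trifurcation: matched, +6 (running total 22)
  dot: matched, +5 (running total 27)
  bifurcation: matched, +2 (running total 29)
  trifurcation: matched, +6 (running total 35)
  island: not matched, +0
  bridge: matched, +4 (running total 39)
  crossover: matched, +6 (running total 45)
Total score = 45
Threshold = 14; verdict = identification

45


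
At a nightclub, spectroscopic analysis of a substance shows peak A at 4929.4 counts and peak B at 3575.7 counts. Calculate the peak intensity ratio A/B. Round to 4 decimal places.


Spectral peak ratio:
Peak A = 4929.4 counts
Peak B = 3575.7 counts
Ratio = 4929.4 / 3575.7 = 1.3786

1.3786


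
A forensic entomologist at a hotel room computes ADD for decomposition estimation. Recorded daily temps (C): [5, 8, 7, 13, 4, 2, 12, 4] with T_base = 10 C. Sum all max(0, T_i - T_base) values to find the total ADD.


Computing ADD day by day:
Day 1: max(0, 5 - 10) = 0
Day 2: max(0, 8 - 10) = 0
Day 3: max(0, 7 - 10) = 0
Day 4: max(0, 13 - 10) = 3
Day 5: max(0, 4 - 10) = 0
Day 6: max(0, 2 - 10) = 0
Day 7: max(0, 12 - 10) = 2
Day 8: max(0, 4 - 10) = 0
Total ADD = 5

5


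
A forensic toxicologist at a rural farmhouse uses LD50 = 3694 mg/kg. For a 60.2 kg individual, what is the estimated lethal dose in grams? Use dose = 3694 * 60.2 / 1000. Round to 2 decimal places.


Lethal dose calculation:
Lethal dose = LD50 * body_weight / 1000
= 3694 * 60.2 / 1000
= 222378.8 / 1000
= 222.38 g

222.38


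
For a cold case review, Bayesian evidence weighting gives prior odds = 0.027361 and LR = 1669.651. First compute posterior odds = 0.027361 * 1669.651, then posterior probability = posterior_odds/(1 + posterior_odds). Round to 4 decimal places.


Bayesian evidence evaluation:
Posterior odds = prior_odds * LR = 0.027361 * 1669.651 = 45.68332
Posterior probability = posterior_odds / (1 + posterior_odds)
= 45.68332 / (1 + 45.68332)
= 45.68332 / 46.68332
= 0.9786

0.9786


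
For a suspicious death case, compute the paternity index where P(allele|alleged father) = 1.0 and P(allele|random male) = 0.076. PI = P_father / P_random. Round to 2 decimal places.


Paternity Index calculation:
PI = P(allele|father) / P(allele|random)
PI = 1.0 / 0.076
PI = 13.16

13.16


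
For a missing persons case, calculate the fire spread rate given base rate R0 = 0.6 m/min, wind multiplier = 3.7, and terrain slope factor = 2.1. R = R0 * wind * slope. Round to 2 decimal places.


Fire spread rate calculation:
R = R0 * wind_factor * slope_factor
= 0.6 * 3.7 * 2.1
= 2.22 * 2.1
= 4.66 m/min

4.66


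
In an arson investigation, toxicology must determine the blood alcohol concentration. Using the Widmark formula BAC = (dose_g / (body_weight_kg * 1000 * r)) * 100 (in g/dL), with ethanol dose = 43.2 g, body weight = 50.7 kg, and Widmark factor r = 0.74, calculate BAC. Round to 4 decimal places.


Applying the Widmark formula:
BAC = (dose_g / (body_wt * 1000 * r)) * 100
Denominator = 50.7 * 1000 * 0.74 = 37518
BAC = (43.2 / 37518) * 100
BAC = 0.1151 g/dL

0.1151


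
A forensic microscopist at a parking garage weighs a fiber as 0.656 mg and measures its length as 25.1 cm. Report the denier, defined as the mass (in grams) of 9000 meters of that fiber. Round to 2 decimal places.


Denier calculation:
Mass in grams = 0.656 mg / 1000 = 0.000656 g
Length in meters = 25.1 cm / 100 = 0.251 m
Linear density = mass / length = 0.000656 / 0.251 = 0.00261355 g/m
Denier = (g/m) * 9000 = 0.00261355 * 9000 = 23.52

23.52


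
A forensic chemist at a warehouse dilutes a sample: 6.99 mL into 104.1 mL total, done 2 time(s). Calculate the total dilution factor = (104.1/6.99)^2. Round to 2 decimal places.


Dilution factor calculation:
Single dilution = V_total / V_sample = 104.1 / 6.99 ≈ 14.892704
Number of dilutions = 2
Total DF = (104.1 / 6.99)^2 (full precision, rounded at the end) = 221.79

221.79


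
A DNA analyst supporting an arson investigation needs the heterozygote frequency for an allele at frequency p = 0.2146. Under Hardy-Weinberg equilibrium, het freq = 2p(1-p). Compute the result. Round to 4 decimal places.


Hardy-Weinberg heterozygote frequency:
q = 1 - p = 1 - 0.2146 = 0.7854
2pq = 2 * 0.2146 * 0.7854 = 0.3371

0.3371


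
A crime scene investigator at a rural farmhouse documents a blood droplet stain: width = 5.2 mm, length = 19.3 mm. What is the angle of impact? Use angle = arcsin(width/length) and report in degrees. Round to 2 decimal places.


Blood spatter impact angle calculation:
width / length = 5.2 / 19.3 = 0.26943
angle = arcsin(0.26943)
angle = 15.63 degrees

15.63


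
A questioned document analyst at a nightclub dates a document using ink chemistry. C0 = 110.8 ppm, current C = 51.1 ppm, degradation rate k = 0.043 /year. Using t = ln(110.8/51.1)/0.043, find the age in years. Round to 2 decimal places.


Document age estimation:
C0/C = 110.8 / 51.1 = 2.168297
ln(C0/C) = 0.773942
t = 0.773942 / 0.043 = 18.00 years

18.00


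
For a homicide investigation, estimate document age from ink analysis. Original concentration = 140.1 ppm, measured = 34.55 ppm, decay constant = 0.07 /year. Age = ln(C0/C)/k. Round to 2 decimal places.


Document age estimation:
C0/C = 140.1 / 34.55 = 4.054993
ln(C0/C) = 1.399949
t = 1.399949 / 0.07 = 20.00 years

20.00


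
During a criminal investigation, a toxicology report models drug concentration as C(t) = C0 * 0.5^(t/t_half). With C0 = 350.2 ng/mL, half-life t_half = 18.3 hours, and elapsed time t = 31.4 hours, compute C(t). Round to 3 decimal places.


Drug concentration decay:
Number of half-lives = t / t_half = 31.4 / 18.3 = 1.715847
Decay factor = 0.5^1.715847 = 0.30442379
C(t) = 350.2 * 0.30442379 = 106.609 ng/mL

106.609


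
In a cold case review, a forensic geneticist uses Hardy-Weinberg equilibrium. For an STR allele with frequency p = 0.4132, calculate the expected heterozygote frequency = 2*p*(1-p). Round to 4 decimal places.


Hardy-Weinberg heterozygote frequency:
q = 1 - p = 1 - 0.4132 = 0.5868
2pq = 2 * 0.4132 * 0.5868 = 0.4849

0.4849


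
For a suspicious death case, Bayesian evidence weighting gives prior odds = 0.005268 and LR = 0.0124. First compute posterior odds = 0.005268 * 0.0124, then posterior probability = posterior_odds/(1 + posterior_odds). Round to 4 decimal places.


Bayesian evidence evaluation:
Posterior odds = prior_odds * LR = 0.005268 * 0.0124 = 0.0000653232
Posterior probability = posterior_odds / (1 + posterior_odds)
= 0.0000653232 / (1 + 0.0000653232)
= 0.0000653232 / 1.0000653232
= 0.0001

0.0001


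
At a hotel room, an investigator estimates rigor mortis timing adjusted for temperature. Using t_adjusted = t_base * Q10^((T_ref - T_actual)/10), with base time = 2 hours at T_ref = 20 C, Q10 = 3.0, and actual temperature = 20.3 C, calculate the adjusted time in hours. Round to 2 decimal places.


Rigor mortis time adjustment:
Exponent = (T_ref - T_actual) / 10 = (20 - 20.3) / 10 = -0.03
Q10 factor = 3.0^-0.03 = 0.96758
t_adjusted = 2 * 0.96758 = 1.94 hours

1.94


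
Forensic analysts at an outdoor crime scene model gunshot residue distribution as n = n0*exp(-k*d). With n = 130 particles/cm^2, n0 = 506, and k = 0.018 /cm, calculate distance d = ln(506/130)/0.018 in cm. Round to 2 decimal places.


GSR distance calculation:
n0/n = 506 / 130 = 3.892308
ln(n0/n) = 1.359002
d = 1.359002 / 0.018 = 75.50 cm

75.50


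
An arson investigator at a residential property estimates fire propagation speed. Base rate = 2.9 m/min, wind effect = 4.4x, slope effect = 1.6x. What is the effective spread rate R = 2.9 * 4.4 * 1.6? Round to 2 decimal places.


Fire spread rate calculation:
R = R0 * wind_factor * slope_factor
= 2.9 * 4.4 * 1.6
= 12.76 * 1.6
= 20.42 m/min

20.42


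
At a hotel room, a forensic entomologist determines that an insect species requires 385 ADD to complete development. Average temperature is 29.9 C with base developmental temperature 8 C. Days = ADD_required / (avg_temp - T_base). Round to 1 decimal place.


Insect development time:
Effective temperature = avg_temp - T_base = 29.9 - 8 = 21.9 C
Days = ADD / effective_temp = 385 / 21.9 = 17.6 days

17.6


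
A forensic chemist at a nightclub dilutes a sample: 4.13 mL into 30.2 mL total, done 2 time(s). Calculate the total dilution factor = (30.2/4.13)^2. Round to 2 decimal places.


Dilution factor calculation:
Single dilution = V_total / V_sample = 30.2 / 4.13 ≈ 7.312349
Number of dilutions = 2
Total DF = (30.2 / 4.13)^2 (full precision, rounded at the end) = 53.47

53.47


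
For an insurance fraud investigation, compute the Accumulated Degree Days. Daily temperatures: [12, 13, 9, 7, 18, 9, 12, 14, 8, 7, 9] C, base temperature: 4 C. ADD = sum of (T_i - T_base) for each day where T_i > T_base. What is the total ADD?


Computing ADD day by day:
Day 1: max(0, 12 - 4) = 8
Day 2: max(0, 13 - 4) = 9
Day 3: max(0, 9 - 4) = 5
Day 4: max(0, 7 - 4) = 3
Day 5: max(0, 18 - 4) = 14
Day 6: max(0, 9 - 4) = 5
Day 7: max(0, 12 - 4) = 8
Day 8: max(0, 14 - 4) = 10
Day 9: max(0, 8 - 4) = 4
Day 10: max(0, 7 - 4) = 3
Day 11: max(0, 9 - 4) = 5
Total ADD = 74

74


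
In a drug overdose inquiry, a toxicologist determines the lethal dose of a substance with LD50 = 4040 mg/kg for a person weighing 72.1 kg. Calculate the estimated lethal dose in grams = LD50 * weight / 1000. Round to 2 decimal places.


Lethal dose calculation:
Lethal dose = LD50 * body_weight / 1000
= 4040 * 72.1 / 1000
= 291284 / 1000
= 291.28 g

291.28


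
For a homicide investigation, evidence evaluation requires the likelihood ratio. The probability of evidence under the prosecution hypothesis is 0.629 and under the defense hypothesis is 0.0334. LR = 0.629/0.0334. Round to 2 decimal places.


Likelihood ratio calculation:
LR = P(E|Hp) / P(E|Hd)
LR = 0.629 / 0.0334
LR = 18.83

18.83


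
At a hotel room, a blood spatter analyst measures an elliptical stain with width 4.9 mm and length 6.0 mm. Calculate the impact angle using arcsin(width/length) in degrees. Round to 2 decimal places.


Blood spatter impact angle calculation:
width / length = 4.9 / 6.0 = 0.816667
angle = arcsin(0.816667)
angle = 54.75 degrees

54.75


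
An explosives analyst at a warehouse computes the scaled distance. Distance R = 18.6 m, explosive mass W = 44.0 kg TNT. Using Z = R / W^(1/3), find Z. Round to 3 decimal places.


Scaled distance calculation:
W^(1/3) = 44.0^(1/3) = 3.530348
Z = R / W^(1/3) = 18.6 / 3.530348
Z = 5.269 m/kg^(1/3)

5.269


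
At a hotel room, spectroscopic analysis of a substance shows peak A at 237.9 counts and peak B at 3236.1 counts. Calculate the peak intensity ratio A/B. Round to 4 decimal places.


Spectral peak ratio:
Peak A = 237.9 counts
Peak B = 3236.1 counts
Ratio = 237.9 / 3236.1 = 0.0735

0.0735


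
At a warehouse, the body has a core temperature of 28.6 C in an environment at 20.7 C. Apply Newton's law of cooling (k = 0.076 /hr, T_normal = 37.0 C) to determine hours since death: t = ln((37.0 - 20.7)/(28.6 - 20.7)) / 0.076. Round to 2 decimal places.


Using Newton's law of cooling:
t = ln((T_normal - T_ambient) / (T_body - T_ambient)) / k
T_normal - T_ambient = 16.3
T_body - T_ambient = 7.9
Ratio = 2.063291
ln(ratio) = 0.724302
t = 0.724302 / 0.076 = 9.53 hours

9.53


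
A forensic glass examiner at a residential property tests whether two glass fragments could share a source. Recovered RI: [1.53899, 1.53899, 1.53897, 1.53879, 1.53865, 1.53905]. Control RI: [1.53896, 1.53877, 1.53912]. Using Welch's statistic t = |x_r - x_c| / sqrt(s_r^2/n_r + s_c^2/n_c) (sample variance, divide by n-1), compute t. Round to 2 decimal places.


Welch's t-criterion for glass RI comparison:
Recovered mean = sum / n_r = 9.23344 / 6 = 1.5389067
Control mean = sum / n_c = 4.61685 / 3 = 1.53895
Recovered sample variance s_r^2 = 2.35867e-08
Control sample variance s_c^2 = 3.07e-08
Welch SE (unpooled) = sqrt(s_r^2/n_r + s_c^2/n_c) = sqrt(3.93111e-09 + 1.02333e-08) = sqrt(1.41644e-08) = 0.000119014
|mean_r - mean_c| = 4.33333e-05
t = 4.33333e-05 / 0.000119014 = 0.36

0.36


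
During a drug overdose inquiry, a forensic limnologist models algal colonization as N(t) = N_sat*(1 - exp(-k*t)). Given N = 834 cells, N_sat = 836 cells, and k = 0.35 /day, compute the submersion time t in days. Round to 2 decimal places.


PMSI from diatom colonization curve:
N / N_sat = 834 / 836 = 0.997608
1 - N/N_sat = 0.002392
ln(1 - N/N_sat) = -6.035625
t = -ln(1 - N/N_sat) / k = -(-6.035625) / 0.35 = 17.24 days

17.24


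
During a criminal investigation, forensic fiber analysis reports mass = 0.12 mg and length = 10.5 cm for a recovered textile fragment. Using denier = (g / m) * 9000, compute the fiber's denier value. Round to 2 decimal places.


Denier calculation:
Mass in grams = 0.12 mg / 1000 = 0.00012 g
Length in meters = 10.5 cm / 100 = 0.105 m
Linear density = mass / length = 0.00012 / 0.105 = 0.00114286 g/m
Denier = (g/m) * 9000 = 0.00114286 * 9000 = 10.29

10.29


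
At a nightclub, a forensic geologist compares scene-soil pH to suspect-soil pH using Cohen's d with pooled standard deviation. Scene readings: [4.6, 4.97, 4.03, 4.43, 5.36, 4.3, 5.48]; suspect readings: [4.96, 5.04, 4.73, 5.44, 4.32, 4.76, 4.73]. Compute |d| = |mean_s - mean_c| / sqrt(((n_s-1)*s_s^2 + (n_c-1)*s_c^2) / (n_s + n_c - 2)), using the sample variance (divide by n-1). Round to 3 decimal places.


Pooled-variance Cohen's d for soil pH comparison:
Scene mean = 33.17 / 7 = 4.738571
Suspect mean = 33.98 / 7 = 4.854286
Scene sample variance s_s^2 = 0.299714
Suspect sample variance s_c^2 = 0.118995
Pooled variance = ((n_s-1)*s_s^2 + (n_c-1)*s_c^2) / (n_s + n_c - 2) = 0.209355
Pooled SD = sqrt(0.209355) = 0.457553
Mean difference = -0.115714
|d| = |-0.115714| / 0.457553 = 0.253

0.253


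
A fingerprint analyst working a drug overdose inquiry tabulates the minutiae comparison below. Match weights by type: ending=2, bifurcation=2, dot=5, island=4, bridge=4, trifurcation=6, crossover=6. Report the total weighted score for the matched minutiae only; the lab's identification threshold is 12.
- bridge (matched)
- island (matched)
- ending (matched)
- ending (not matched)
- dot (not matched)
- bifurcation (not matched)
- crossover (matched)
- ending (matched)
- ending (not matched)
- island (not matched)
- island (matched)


Weighted minutiae match score:
  bridge: matched, +4 (running total 4)
  island: matched, +4 (running total 8)
  ending: matched, +2 (running total 10)
  ending: not matched, +0
  dot: not matched, +0
  bifurcation: not matched, +0
  crossover: matched, +6 (running total 16)
  ending: matched, +2 (running total 18)
  ending: not matched, +0
  island: not matched, +0
  island: matched, +4 (running total 22)
Total score = 22
Threshold = 12; verdict = identification

22


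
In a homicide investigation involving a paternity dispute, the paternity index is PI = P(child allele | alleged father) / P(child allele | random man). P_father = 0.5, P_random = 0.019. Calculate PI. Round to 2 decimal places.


Paternity Index calculation:
PI = P(allele|father) / P(allele|random)
PI = 0.5 / 0.019
PI = 26.32

26.32


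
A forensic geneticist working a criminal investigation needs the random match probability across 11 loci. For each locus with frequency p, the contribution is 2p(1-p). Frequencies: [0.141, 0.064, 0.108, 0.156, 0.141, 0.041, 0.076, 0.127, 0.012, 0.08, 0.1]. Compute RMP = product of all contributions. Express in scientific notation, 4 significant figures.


Computing RMP for 11 loci:
Locus 1: 2 * 0.141 * 0.859 = 0.242238
Locus 2: 2 * 0.064 * 0.936 = 0.119808
Locus 3: 2 * 0.108 * 0.892 = 0.192672
Locus 4: 2 * 0.156 * 0.844 = 0.263328
Locus 5: 2 * 0.141 * 0.859 = 0.242238
Locus 6: 2 * 0.041 * 0.959 = 0.078638
Locus 7: 2 * 0.076 * 0.924 = 0.140448
Locus 8: 2 * 0.127 * 0.873 = 0.221742
Locus 9: 2 * 0.012 * 0.988 = 0.023712
Locus 10: 2 * 0.08 * 0.92 = 0.1472
Locus 11: 2 * 0.1 * 0.9 = 0.18
RMP = 5.488e-10

5.488e-10


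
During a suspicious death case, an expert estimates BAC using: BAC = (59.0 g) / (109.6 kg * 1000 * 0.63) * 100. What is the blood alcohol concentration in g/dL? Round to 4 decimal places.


Applying the Widmark formula:
BAC = (dose_g / (body_wt * 1000 * r)) * 100
Denominator = 109.6 * 1000 * 0.63 = 69048
BAC = (59.0 / 69048) * 100
BAC = 0.0854 g/dL

0.0854


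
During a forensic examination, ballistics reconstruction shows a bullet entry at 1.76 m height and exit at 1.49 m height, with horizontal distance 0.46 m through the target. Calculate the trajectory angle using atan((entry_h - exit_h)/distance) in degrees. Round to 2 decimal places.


Bullet trajectory angle:
Height difference = 1.76 - 1.49 = 0.27 m
angle = atan(0.27 / 0.46)
angle = atan(0.586957)
angle = 30.41 degrees

30.41


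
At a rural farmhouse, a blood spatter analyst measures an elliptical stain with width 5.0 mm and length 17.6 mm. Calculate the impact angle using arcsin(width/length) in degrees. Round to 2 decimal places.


Blood spatter impact angle calculation:
width / length = 5.0 / 17.6 = 0.284091
angle = arcsin(0.284091)
angle = 16.50 degrees

16.50


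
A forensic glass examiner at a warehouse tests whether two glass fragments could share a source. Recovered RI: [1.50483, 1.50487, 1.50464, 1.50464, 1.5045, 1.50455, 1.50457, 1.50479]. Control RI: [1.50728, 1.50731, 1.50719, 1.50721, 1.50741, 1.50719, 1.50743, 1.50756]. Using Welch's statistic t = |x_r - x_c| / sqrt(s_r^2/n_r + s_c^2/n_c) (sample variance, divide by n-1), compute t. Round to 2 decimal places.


Welch's t-criterion for glass RI comparison:
Recovered mean = sum / n_r = 12.03739 / 8 = 1.5046738
Control mean = sum / n_c = 12.05858 / 8 = 1.5073225
Recovered sample variance s_r^2 = 1.92839e-08
Control sample variance s_c^2 = 1.79071e-08
Welch SE (unpooled) = sqrt(s_r^2/n_r + s_c^2/n_c) = sqrt(2.41049e-09 + 2.23839e-09) = sqrt(4.64888e-09) = 6.81827e-05
|mean_r - mean_c| = 0.00264875
t = 0.00264875 / 6.81827e-05 = 38.85

38.85


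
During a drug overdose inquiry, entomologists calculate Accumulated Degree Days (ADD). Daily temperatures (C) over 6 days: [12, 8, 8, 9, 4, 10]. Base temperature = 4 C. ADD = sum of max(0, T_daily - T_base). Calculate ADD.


Computing ADD day by day:
Day 1: max(0, 12 - 4) = 8
Day 2: max(0, 8 - 4) = 4
Day 3: max(0, 8 - 4) = 4
Day 4: max(0, 9 - 4) = 5
Day 5: max(0, 4 - 4) = 0
Day 6: max(0, 10 - 4) = 6
Total ADD = 27

27


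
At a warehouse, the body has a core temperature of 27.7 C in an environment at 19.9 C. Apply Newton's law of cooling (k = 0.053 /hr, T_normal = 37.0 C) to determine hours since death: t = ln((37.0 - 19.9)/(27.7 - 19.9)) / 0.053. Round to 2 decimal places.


Using Newton's law of cooling:
t = ln((T_normal - T_ambient) / (T_body - T_ambient)) / k
T_normal - T_ambient = 17.1
T_body - T_ambient = 7.8
Ratio = 2.192308
ln(ratio) = 0.784955
t = 0.784955 / 0.053 = 14.81 hours

14.81


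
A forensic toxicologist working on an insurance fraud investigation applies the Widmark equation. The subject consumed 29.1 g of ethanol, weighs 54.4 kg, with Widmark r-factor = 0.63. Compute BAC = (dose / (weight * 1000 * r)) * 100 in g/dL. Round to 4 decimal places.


Applying the Widmark formula:
BAC = (dose_g / (body_wt * 1000 * r)) * 100
Denominator = 54.4 * 1000 * 0.63 = 34272
BAC = (29.1 / 34272) * 100
BAC = 0.0849 g/dL

0.0849


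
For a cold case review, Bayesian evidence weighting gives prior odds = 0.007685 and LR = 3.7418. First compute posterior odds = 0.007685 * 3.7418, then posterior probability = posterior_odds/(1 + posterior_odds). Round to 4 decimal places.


Bayesian evidence evaluation:
Posterior odds = prior_odds * LR = 0.007685 * 3.7418 = 0.02875573
Posterior probability = posterior_odds / (1 + posterior_odds)
= 0.02875573 / (1 + 0.02875573)
= 0.02875573 / 1.02875573
= 0.0280

0.0280


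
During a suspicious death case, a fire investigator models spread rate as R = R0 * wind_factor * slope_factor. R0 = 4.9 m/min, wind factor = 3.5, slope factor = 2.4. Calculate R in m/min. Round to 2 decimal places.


Fire spread rate calculation:
R = R0 * wind_factor * slope_factor
= 4.9 * 3.5 * 2.4
= 17.15 * 2.4
= 41.16 m/min

41.16


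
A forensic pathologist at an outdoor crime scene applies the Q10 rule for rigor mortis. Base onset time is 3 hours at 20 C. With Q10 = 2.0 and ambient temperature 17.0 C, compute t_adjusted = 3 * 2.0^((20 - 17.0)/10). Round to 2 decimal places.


Rigor mortis time adjustment:
Exponent = (T_ref - T_actual) / 10 = (20 - 17.0) / 10 = 0.3
Q10 factor = 2.0^0.3 = 1.23114
t_adjusted = 3 * 1.23114 = 3.69 hours

3.69


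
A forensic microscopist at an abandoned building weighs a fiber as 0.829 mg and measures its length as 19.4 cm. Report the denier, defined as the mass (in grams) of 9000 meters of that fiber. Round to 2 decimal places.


Denier calculation:
Mass in grams = 0.829 mg / 1000 = 0.000829 g
Length in meters = 19.4 cm / 100 = 0.194 m
Linear density = mass / length = 0.000829 / 0.194 = 0.0042732 g/m
Denier = (g/m) * 9000 = 0.0042732 * 9000 = 38.46

38.46


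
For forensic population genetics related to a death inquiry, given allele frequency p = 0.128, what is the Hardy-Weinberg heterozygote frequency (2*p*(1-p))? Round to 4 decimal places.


Hardy-Weinberg heterozygote frequency:
q = 1 - p = 1 - 0.128 = 0.872
2pq = 2 * 0.128 * 0.872 = 0.2232

0.2232


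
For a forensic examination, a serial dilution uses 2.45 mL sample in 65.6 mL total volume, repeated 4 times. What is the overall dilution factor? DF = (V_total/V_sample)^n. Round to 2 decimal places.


Dilution factor calculation:
Single dilution = V_total / V_sample = 65.6 / 2.45 ≈ 26.77551
Number of dilutions = 4
Total DF = (65.6 / 2.45)^4 (full precision, rounded at the end) = 513985.68

513985.68


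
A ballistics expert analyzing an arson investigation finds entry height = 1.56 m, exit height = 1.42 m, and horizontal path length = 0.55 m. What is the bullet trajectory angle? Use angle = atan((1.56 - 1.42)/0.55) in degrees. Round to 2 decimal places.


Bullet trajectory angle:
Height difference = 1.56 - 1.42 = 0.14 m
angle = atan(0.14 / 0.55)
angle = atan(0.254545)
angle = 14.28 degrees

14.28


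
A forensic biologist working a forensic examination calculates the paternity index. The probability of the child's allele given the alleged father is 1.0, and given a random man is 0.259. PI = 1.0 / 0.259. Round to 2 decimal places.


Paternity Index calculation:
PI = P(allele|father) / P(allele|random)
PI = 1.0 / 0.259
PI = 3.86

3.86


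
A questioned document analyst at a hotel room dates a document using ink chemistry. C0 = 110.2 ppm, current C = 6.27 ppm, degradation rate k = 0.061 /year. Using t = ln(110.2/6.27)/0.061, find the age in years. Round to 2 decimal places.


Document age estimation:
C0/C = 110.2 / 6.27 = 17.575758
ln(C0/C) = 2.866521
t = 2.866521 / 0.061 = 46.99 years

46.99


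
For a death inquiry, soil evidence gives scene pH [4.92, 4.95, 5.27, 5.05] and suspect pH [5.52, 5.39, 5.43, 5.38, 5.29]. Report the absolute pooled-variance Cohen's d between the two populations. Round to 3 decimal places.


Pooled-variance Cohen's d for soil pH comparison:
Scene mean = 20.19 / 4 = 5.0475
Suspect mean = 27.01 / 5 = 5.402
Scene sample variance s_s^2 = 0.025092
Suspect sample variance s_c^2 = 0.00697
Pooled variance = ((n_s-1)*s_s^2 + (n_c-1)*s_c^2) / (n_s + n_c - 2) = 0.014736
Pooled SD = sqrt(0.014736) = 0.121392
Mean difference = -0.3545
|d| = |-0.3545| / 0.121392 = 2.920

2.920


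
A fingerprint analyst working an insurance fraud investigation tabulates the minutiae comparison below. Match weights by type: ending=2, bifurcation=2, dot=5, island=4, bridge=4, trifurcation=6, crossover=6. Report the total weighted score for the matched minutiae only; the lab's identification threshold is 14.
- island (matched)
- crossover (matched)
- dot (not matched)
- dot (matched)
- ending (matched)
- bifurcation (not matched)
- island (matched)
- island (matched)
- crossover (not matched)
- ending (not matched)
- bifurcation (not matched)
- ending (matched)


Weighted minutiae match score:
  island: matched, +4 (running total 4)
  crossover: matched, +6 (running total 10)
  dot: not matched, +0
  dot: matched, +5 (running total 15)
  ending: matched, +2 (running total 17)
  bifurcation: not matched, +0
  island: matched, +4 (running total 21)
  island: matched, +4 (running total 25)
  crossover: not matched, +0
  ending: not matched, +0
  bifurcation: not matched, +0
  ending: matched, +2 (running total 27)
Total score = 27
Threshold = 14; verdict = identification

27


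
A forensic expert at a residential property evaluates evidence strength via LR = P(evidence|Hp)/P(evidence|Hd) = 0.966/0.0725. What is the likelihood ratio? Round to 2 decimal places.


Likelihood ratio calculation:
LR = P(E|Hp) / P(E|Hd)
LR = 0.966 / 0.0725
LR = 13.32

13.32


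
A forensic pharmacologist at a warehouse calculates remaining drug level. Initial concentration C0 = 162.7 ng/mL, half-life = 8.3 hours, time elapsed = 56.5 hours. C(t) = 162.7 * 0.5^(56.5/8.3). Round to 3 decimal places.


Drug concentration decay:
Number of half-lives = t / t_half = 56.5 / 8.3 = 6.807229
Decay factor = 0.5^6.807229 = 0.00892935
C(t) = 162.7 * 0.00892935 = 1.453 ng/mL

1.453


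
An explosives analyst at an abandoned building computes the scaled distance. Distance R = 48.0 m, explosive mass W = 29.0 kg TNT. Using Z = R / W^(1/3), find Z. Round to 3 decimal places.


Scaled distance calculation:
W^(1/3) = 29.0^(1/3) = 3.072317
Z = R / W^(1/3) = 48.0 / 3.072317
Z = 15.623 m/kg^(1/3)

15.623


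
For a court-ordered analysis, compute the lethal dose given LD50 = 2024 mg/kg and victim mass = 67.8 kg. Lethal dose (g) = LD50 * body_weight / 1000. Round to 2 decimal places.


Lethal dose calculation:
Lethal dose = LD50 * body_weight / 1000
= 2024 * 67.8 / 1000
= 137227.2 / 1000
= 137.23 g

137.23


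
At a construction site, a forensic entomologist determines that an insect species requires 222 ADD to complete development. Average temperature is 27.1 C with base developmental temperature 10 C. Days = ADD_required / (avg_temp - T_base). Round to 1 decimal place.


Insect development time:
Effective temperature = avg_temp - T_base = 27.1 - 10 = 17.1 C
Days = ADD / effective_temp = 222 / 17.1 = 13.0 days

13.0


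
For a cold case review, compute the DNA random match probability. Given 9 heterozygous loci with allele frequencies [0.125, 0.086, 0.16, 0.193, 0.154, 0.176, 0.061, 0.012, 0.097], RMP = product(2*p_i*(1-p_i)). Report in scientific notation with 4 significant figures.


Computing RMP for 9 loci:
Locus 1: 2 * 0.125 * 0.875 = 0.21875
Locus 2: 2 * 0.086 * 0.914 = 0.157208
Locus 3: 2 * 0.16 * 0.84 = 0.2688
Locus 4: 2 * 0.193 * 0.807 = 0.311502
Locus 5: 2 * 0.154 * 0.846 = 0.260568
Locus 6: 2 * 0.176 * 0.824 = 0.290048
Locus 7: 2 * 0.061 * 0.939 = 0.114558
Locus 8: 2 * 0.012 * 0.988 = 0.023712
Locus 9: 2 * 0.097 * 0.903 = 0.175182
RMP = 1.036e-07

1.036e-07


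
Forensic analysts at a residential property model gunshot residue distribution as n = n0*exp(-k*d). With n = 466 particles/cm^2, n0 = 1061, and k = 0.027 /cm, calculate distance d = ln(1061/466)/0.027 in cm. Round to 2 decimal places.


GSR distance calculation:
n0/n = 1061 / 466 = 2.276824
ln(n0/n) = 0.822781
d = 0.822781 / 0.027 = 30.47 cm

30.47


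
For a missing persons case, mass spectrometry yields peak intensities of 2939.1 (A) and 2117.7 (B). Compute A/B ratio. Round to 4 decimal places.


Spectral peak ratio:
Peak A = 2939.1 counts
Peak B = 2117.7 counts
Ratio = 2939.1 / 2117.7 = 1.3879

1.3879


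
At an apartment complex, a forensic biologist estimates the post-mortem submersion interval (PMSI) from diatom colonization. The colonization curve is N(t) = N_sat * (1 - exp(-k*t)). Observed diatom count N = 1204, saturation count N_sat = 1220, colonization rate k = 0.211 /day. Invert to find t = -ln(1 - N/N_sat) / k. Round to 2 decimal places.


PMSI from diatom colonization curve:
N / N_sat = 1204 / 1220 = 0.986885
1 - N/N_sat = 0.013115
ln(1 - N/N_sat) = -4.333999
t = -ln(1 - N/N_sat) / k = -(-4.333999) / 0.211 = 20.54 days

20.54


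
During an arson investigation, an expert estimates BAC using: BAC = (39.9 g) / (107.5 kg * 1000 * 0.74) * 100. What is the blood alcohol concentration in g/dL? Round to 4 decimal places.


Applying the Widmark formula:
BAC = (dose_g / (body_wt * 1000 * r)) * 100
Denominator = 107.5 * 1000 * 0.74 = 79550
BAC = (39.9 / 79550) * 100
BAC = 0.0502 g/dL

0.0502


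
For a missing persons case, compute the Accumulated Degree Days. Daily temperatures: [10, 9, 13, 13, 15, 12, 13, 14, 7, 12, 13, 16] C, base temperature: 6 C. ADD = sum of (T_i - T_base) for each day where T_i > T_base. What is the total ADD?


Computing ADD day by day:
Day 1: max(0, 10 - 6) = 4
Day 2: max(0, 9 - 6) = 3
Day 3: max(0, 13 - 6) = 7
Day 4: max(0, 13 - 6) = 7
Day 5: max(0, 15 - 6) = 9
Day 6: max(0, 12 - 6) = 6
Day 7: max(0, 13 - 6) = 7
Day 8: max(0, 14 - 6) = 8
Day 9: max(0, 7 - 6) = 1
Day 10: max(0, 12 - 6) = 6
Day 11: max(0, 13 - 6) = 7
Day 12: max(0, 16 - 6) = 10
Total ADD = 75

75


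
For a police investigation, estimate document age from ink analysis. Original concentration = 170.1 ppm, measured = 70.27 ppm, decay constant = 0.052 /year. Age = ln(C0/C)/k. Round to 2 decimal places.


Document age estimation:
C0/C = 170.1 / 70.27 = 2.420663
ln(C0/C) = 0.884041
t = 0.884041 / 0.052 = 17.00 years

17.00
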